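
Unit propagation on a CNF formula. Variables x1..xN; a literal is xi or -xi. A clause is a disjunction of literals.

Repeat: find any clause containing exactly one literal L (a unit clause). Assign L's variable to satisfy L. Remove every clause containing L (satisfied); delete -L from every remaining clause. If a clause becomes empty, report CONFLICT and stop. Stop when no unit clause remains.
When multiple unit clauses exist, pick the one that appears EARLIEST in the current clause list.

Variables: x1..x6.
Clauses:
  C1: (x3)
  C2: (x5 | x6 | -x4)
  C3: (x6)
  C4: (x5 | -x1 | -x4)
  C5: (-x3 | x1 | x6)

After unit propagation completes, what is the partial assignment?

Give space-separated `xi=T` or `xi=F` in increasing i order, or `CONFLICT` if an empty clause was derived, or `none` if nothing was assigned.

unit clause [3] forces x3=T; simplify:
  drop -3 from [-3, 1, 6] -> [1, 6]
  satisfied 1 clause(s); 4 remain; assigned so far: [3]
unit clause [6] forces x6=T; simplify:
  satisfied 3 clause(s); 1 remain; assigned so far: [3, 6]

Answer: x3=T x6=T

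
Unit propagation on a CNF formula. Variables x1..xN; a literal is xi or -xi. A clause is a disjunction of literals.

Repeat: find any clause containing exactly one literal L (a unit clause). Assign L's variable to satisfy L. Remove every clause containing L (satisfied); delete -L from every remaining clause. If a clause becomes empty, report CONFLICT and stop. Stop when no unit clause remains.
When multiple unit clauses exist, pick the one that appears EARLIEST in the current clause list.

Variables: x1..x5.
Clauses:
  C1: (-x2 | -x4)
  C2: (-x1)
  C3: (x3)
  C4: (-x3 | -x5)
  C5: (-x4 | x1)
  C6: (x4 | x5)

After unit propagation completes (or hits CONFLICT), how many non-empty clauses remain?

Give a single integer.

Answer: 0

Derivation:
unit clause [-1] forces x1=F; simplify:
  drop 1 from [-4, 1] -> [-4]
  satisfied 1 clause(s); 5 remain; assigned so far: [1]
unit clause [3] forces x3=T; simplify:
  drop -3 from [-3, -5] -> [-5]
  satisfied 1 clause(s); 4 remain; assigned so far: [1, 3]
unit clause [-5] forces x5=F; simplify:
  drop 5 from [4, 5] -> [4]
  satisfied 1 clause(s); 3 remain; assigned so far: [1, 3, 5]
unit clause [-4] forces x4=F; simplify:
  drop 4 from [4] -> [] (empty!)
  satisfied 2 clause(s); 1 remain; assigned so far: [1, 3, 4, 5]
CONFLICT (empty clause)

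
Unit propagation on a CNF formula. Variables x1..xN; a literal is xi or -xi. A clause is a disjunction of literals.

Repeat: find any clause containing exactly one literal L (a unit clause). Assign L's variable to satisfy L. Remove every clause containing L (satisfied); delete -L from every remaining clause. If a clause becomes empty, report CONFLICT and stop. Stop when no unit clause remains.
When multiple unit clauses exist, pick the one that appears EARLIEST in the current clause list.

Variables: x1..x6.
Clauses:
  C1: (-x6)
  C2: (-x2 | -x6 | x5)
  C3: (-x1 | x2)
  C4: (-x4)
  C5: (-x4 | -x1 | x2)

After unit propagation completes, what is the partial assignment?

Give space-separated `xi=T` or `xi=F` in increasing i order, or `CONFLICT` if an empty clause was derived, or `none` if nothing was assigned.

unit clause [-6] forces x6=F; simplify:
  satisfied 2 clause(s); 3 remain; assigned so far: [6]
unit clause [-4] forces x4=F; simplify:
  satisfied 2 clause(s); 1 remain; assigned so far: [4, 6]

Answer: x4=F x6=F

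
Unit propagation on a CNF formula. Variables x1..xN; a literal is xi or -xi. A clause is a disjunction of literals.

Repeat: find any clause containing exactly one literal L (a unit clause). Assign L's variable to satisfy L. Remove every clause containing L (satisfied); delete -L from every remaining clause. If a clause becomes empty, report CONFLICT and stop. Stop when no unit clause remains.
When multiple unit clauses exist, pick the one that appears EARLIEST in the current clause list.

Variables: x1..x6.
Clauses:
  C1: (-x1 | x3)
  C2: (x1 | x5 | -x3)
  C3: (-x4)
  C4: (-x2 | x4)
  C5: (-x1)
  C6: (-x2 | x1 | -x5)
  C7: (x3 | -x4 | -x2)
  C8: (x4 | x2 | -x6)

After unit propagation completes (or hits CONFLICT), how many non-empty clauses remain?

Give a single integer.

unit clause [-4] forces x4=F; simplify:
  drop 4 from [-2, 4] -> [-2]
  drop 4 from [4, 2, -6] -> [2, -6]
  satisfied 2 clause(s); 6 remain; assigned so far: [4]
unit clause [-2] forces x2=F; simplify:
  drop 2 from [2, -6] -> [-6]
  satisfied 2 clause(s); 4 remain; assigned so far: [2, 4]
unit clause [-1] forces x1=F; simplify:
  drop 1 from [1, 5, -3] -> [5, -3]
  satisfied 2 clause(s); 2 remain; assigned so far: [1, 2, 4]
unit clause [-6] forces x6=F; simplify:
  satisfied 1 clause(s); 1 remain; assigned so far: [1, 2, 4, 6]

Answer: 1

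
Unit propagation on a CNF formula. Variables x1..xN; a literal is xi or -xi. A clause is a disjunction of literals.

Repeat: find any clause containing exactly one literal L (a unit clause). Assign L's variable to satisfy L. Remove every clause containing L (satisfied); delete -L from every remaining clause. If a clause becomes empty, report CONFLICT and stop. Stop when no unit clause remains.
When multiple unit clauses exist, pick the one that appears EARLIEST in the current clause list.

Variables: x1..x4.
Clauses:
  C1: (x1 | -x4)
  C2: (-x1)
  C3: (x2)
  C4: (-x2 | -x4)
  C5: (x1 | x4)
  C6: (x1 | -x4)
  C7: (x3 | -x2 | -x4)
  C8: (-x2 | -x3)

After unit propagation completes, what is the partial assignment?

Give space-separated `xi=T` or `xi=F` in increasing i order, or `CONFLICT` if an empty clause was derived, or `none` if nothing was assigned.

Answer: CONFLICT

Derivation:
unit clause [-1] forces x1=F; simplify:
  drop 1 from [1, -4] -> [-4]
  drop 1 from [1, 4] -> [4]
  drop 1 from [1, -4] -> [-4]
  satisfied 1 clause(s); 7 remain; assigned so far: [1]
unit clause [-4] forces x4=F; simplify:
  drop 4 from [4] -> [] (empty!)
  satisfied 4 clause(s); 3 remain; assigned so far: [1, 4]
CONFLICT (empty clause)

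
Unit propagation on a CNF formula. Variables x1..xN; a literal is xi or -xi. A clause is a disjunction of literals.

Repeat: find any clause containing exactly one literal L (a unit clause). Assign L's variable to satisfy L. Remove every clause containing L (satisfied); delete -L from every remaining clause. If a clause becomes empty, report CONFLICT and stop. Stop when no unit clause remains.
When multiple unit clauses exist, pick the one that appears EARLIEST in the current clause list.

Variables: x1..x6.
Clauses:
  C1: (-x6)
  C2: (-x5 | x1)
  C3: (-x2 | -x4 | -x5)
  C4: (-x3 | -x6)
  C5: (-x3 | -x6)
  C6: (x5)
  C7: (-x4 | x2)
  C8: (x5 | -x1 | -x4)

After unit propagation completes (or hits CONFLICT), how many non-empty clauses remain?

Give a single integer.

unit clause [-6] forces x6=F; simplify:
  satisfied 3 clause(s); 5 remain; assigned so far: [6]
unit clause [5] forces x5=T; simplify:
  drop -5 from [-5, 1] -> [1]
  drop -5 from [-2, -4, -5] -> [-2, -4]
  satisfied 2 clause(s); 3 remain; assigned so far: [5, 6]
unit clause [1] forces x1=T; simplify:
  satisfied 1 clause(s); 2 remain; assigned so far: [1, 5, 6]

Answer: 2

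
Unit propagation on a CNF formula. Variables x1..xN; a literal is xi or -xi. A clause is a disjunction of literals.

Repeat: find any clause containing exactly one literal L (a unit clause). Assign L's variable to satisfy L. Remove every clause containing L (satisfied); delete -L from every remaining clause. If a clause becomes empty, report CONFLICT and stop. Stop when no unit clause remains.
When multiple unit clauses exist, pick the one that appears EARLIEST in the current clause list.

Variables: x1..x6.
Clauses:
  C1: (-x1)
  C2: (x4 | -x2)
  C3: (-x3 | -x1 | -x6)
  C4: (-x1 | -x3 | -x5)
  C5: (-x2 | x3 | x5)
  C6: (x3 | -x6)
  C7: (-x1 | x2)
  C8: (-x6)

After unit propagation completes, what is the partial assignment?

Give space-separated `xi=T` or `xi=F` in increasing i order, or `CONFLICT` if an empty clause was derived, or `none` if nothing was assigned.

Answer: x1=F x6=F

Derivation:
unit clause [-1] forces x1=F; simplify:
  satisfied 4 clause(s); 4 remain; assigned so far: [1]
unit clause [-6] forces x6=F; simplify:
  satisfied 2 clause(s); 2 remain; assigned so far: [1, 6]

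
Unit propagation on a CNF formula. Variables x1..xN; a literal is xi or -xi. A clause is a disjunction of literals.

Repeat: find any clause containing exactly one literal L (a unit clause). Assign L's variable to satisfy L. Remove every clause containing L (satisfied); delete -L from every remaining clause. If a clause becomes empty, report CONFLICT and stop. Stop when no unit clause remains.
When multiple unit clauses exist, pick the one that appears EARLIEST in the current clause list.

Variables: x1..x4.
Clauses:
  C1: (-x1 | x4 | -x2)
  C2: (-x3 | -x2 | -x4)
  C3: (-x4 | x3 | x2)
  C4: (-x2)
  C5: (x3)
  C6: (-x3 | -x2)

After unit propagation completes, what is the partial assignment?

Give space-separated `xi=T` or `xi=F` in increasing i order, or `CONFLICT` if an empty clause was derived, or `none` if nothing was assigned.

unit clause [-2] forces x2=F; simplify:
  drop 2 from [-4, 3, 2] -> [-4, 3]
  satisfied 4 clause(s); 2 remain; assigned so far: [2]
unit clause [3] forces x3=T; simplify:
  satisfied 2 clause(s); 0 remain; assigned so far: [2, 3]

Answer: x2=F x3=T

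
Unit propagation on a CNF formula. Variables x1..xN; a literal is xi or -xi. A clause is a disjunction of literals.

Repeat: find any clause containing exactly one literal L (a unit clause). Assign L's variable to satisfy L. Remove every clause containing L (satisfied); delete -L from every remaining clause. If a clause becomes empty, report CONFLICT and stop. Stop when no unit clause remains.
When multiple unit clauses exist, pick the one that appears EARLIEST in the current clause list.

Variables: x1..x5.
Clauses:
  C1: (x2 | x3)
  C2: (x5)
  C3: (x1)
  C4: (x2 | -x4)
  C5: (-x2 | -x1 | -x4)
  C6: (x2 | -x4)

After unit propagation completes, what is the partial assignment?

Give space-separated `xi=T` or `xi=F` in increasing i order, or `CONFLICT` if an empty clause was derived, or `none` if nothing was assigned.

unit clause [5] forces x5=T; simplify:
  satisfied 1 clause(s); 5 remain; assigned so far: [5]
unit clause [1] forces x1=T; simplify:
  drop -1 from [-2, -1, -4] -> [-2, -4]
  satisfied 1 clause(s); 4 remain; assigned so far: [1, 5]

Answer: x1=T x5=T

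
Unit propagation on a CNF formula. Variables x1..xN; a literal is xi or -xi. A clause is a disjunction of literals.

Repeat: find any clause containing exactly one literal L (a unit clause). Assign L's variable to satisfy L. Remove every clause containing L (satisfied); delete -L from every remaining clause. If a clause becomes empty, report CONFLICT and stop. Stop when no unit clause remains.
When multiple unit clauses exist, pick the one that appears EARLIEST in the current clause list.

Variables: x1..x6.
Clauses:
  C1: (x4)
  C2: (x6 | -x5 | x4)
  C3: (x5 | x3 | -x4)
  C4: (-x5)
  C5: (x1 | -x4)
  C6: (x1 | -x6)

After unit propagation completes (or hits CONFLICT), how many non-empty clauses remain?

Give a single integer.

unit clause [4] forces x4=T; simplify:
  drop -4 from [5, 3, -4] -> [5, 3]
  drop -4 from [1, -4] -> [1]
  satisfied 2 clause(s); 4 remain; assigned so far: [4]
unit clause [-5] forces x5=F; simplify:
  drop 5 from [5, 3] -> [3]
  satisfied 1 clause(s); 3 remain; assigned so far: [4, 5]
unit clause [3] forces x3=T; simplify:
  satisfied 1 clause(s); 2 remain; assigned so far: [3, 4, 5]
unit clause [1] forces x1=T; simplify:
  satisfied 2 clause(s); 0 remain; assigned so far: [1, 3, 4, 5]

Answer: 0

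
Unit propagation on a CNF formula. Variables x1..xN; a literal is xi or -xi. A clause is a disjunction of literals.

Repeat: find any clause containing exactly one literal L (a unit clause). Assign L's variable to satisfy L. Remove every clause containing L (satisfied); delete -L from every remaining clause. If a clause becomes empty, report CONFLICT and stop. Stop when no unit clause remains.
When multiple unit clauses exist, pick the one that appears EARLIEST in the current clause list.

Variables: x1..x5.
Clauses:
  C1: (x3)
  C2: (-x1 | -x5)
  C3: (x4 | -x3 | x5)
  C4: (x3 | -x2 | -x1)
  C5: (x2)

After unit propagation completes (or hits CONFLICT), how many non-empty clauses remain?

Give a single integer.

unit clause [3] forces x3=T; simplify:
  drop -3 from [4, -3, 5] -> [4, 5]
  satisfied 2 clause(s); 3 remain; assigned so far: [3]
unit clause [2] forces x2=T; simplify:
  satisfied 1 clause(s); 2 remain; assigned so far: [2, 3]

Answer: 2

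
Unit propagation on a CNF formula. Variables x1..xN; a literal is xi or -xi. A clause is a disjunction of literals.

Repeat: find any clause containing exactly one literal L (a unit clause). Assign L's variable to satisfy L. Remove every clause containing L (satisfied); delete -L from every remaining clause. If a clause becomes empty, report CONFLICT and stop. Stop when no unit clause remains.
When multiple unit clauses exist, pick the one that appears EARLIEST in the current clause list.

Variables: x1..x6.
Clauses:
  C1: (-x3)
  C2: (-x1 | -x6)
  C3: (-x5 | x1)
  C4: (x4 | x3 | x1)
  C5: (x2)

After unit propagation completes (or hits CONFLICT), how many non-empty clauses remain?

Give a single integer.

unit clause [-3] forces x3=F; simplify:
  drop 3 from [4, 3, 1] -> [4, 1]
  satisfied 1 clause(s); 4 remain; assigned so far: [3]
unit clause [2] forces x2=T; simplify:
  satisfied 1 clause(s); 3 remain; assigned so far: [2, 3]

Answer: 3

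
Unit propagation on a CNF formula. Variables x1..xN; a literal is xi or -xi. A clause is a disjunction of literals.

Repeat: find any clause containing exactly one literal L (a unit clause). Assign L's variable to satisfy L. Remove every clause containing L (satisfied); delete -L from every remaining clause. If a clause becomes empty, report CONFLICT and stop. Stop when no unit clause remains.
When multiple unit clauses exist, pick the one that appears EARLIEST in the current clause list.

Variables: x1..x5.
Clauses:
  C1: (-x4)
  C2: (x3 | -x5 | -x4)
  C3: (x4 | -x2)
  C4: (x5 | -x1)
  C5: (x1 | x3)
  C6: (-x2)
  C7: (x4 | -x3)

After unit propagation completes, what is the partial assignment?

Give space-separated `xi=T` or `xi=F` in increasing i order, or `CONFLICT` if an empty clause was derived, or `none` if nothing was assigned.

unit clause [-4] forces x4=F; simplify:
  drop 4 from [4, -2] -> [-2]
  drop 4 from [4, -3] -> [-3]
  satisfied 2 clause(s); 5 remain; assigned so far: [4]
unit clause [-2] forces x2=F; simplify:
  satisfied 2 clause(s); 3 remain; assigned so far: [2, 4]
unit clause [-3] forces x3=F; simplify:
  drop 3 from [1, 3] -> [1]
  satisfied 1 clause(s); 2 remain; assigned so far: [2, 3, 4]
unit clause [1] forces x1=T; simplify:
  drop -1 from [5, -1] -> [5]
  satisfied 1 clause(s); 1 remain; assigned so far: [1, 2, 3, 4]
unit clause [5] forces x5=T; simplify:
  satisfied 1 clause(s); 0 remain; assigned so far: [1, 2, 3, 4, 5]

Answer: x1=T x2=F x3=F x4=F x5=T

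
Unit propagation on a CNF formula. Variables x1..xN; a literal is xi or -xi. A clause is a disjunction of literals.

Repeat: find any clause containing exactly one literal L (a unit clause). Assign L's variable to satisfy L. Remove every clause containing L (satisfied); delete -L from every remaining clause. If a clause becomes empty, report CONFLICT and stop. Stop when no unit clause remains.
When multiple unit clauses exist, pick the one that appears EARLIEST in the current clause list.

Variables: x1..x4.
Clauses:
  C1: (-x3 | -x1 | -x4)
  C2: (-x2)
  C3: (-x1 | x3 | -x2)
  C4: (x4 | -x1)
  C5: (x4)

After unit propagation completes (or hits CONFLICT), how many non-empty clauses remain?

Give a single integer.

Answer: 1

Derivation:
unit clause [-2] forces x2=F; simplify:
  satisfied 2 clause(s); 3 remain; assigned so far: [2]
unit clause [4] forces x4=T; simplify:
  drop -4 from [-3, -1, -4] -> [-3, -1]
  satisfied 2 clause(s); 1 remain; assigned so far: [2, 4]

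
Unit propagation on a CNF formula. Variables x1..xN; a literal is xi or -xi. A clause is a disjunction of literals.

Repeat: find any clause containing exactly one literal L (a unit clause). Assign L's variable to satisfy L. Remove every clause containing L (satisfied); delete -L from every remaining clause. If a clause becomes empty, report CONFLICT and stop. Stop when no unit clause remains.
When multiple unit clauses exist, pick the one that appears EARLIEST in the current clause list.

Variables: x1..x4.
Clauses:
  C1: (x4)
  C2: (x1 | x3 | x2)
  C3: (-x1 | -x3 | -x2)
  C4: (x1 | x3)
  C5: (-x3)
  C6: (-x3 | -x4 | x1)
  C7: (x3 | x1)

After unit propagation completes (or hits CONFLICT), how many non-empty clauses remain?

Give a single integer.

unit clause [4] forces x4=T; simplify:
  drop -4 from [-3, -4, 1] -> [-3, 1]
  satisfied 1 clause(s); 6 remain; assigned so far: [4]
unit clause [-3] forces x3=F; simplify:
  drop 3 from [1, 3, 2] -> [1, 2]
  drop 3 from [1, 3] -> [1]
  drop 3 from [3, 1] -> [1]
  satisfied 3 clause(s); 3 remain; assigned so far: [3, 4]
unit clause [1] forces x1=T; simplify:
  satisfied 3 clause(s); 0 remain; assigned so far: [1, 3, 4]

Answer: 0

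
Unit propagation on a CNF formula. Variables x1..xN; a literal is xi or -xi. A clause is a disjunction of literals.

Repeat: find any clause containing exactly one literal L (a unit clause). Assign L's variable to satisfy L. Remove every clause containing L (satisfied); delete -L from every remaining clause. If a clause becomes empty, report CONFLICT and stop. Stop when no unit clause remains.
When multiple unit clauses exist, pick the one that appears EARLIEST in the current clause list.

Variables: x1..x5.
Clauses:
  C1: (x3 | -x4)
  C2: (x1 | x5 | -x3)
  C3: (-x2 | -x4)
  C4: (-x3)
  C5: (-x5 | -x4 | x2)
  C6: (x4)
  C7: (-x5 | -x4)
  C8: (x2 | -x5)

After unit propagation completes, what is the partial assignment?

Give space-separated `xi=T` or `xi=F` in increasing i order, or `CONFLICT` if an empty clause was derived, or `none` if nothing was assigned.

Answer: CONFLICT

Derivation:
unit clause [-3] forces x3=F; simplify:
  drop 3 from [3, -4] -> [-4]
  satisfied 2 clause(s); 6 remain; assigned so far: [3]
unit clause [-4] forces x4=F; simplify:
  drop 4 from [4] -> [] (empty!)
  satisfied 4 clause(s); 2 remain; assigned so far: [3, 4]
CONFLICT (empty clause)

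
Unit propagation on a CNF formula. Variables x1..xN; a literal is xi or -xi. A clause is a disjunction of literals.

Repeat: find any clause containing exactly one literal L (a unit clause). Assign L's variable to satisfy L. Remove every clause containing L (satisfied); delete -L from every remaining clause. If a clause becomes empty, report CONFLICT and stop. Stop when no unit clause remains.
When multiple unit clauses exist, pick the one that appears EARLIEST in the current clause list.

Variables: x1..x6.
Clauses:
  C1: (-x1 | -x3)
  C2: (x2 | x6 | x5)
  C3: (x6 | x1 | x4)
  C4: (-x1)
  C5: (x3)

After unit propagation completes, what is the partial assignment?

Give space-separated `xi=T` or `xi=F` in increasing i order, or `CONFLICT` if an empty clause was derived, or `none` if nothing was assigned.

Answer: x1=F x3=T

Derivation:
unit clause [-1] forces x1=F; simplify:
  drop 1 from [6, 1, 4] -> [6, 4]
  satisfied 2 clause(s); 3 remain; assigned so far: [1]
unit clause [3] forces x3=T; simplify:
  satisfied 1 clause(s); 2 remain; assigned so far: [1, 3]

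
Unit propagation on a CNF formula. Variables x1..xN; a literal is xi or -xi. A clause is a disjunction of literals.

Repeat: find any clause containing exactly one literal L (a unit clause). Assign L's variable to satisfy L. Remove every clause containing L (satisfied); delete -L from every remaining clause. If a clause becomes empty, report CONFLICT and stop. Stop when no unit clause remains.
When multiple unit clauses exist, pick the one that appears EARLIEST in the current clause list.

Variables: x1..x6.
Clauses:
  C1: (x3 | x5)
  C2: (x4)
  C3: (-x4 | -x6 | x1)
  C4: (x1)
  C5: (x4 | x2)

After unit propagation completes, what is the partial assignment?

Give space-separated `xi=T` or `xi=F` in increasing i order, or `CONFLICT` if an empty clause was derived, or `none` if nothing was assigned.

unit clause [4] forces x4=T; simplify:
  drop -4 from [-4, -6, 1] -> [-6, 1]
  satisfied 2 clause(s); 3 remain; assigned so far: [4]
unit clause [1] forces x1=T; simplify:
  satisfied 2 clause(s); 1 remain; assigned so far: [1, 4]

Answer: x1=T x4=T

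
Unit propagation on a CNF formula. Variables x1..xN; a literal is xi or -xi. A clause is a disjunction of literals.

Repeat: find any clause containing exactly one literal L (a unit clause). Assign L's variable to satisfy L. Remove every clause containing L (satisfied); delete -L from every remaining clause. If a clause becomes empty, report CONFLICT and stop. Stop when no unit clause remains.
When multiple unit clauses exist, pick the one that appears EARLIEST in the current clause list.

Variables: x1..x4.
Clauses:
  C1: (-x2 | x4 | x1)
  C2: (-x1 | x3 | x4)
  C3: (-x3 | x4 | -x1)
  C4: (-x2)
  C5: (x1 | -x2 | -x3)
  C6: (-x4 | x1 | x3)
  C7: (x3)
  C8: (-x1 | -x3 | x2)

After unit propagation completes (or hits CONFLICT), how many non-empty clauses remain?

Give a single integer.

Answer: 0

Derivation:
unit clause [-2] forces x2=F; simplify:
  drop 2 from [-1, -3, 2] -> [-1, -3]
  satisfied 3 clause(s); 5 remain; assigned so far: [2]
unit clause [3] forces x3=T; simplify:
  drop -3 from [-3, 4, -1] -> [4, -1]
  drop -3 from [-1, -3] -> [-1]
  satisfied 3 clause(s); 2 remain; assigned so far: [2, 3]
unit clause [-1] forces x1=F; simplify:
  satisfied 2 clause(s); 0 remain; assigned so far: [1, 2, 3]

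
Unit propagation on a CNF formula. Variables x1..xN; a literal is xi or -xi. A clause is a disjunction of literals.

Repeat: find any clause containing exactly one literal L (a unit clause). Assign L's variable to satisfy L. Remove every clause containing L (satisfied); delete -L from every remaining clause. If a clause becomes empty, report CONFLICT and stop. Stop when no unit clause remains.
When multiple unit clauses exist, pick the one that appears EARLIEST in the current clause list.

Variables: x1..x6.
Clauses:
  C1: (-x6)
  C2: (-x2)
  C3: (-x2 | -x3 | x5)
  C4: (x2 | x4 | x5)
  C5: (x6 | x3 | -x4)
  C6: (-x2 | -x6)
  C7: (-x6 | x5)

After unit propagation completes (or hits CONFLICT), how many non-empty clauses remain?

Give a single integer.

unit clause [-6] forces x6=F; simplify:
  drop 6 from [6, 3, -4] -> [3, -4]
  satisfied 3 clause(s); 4 remain; assigned so far: [6]
unit clause [-2] forces x2=F; simplify:
  drop 2 from [2, 4, 5] -> [4, 5]
  satisfied 2 clause(s); 2 remain; assigned so far: [2, 6]

Answer: 2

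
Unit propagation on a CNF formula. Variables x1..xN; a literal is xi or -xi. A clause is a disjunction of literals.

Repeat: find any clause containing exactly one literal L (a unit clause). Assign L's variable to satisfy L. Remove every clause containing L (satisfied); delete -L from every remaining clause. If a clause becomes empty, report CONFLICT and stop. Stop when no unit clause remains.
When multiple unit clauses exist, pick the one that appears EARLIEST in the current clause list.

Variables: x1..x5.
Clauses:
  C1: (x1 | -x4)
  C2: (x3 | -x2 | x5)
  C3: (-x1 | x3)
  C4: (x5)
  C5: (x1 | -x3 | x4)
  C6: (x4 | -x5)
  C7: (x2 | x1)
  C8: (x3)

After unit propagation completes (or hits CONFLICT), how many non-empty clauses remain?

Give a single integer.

unit clause [5] forces x5=T; simplify:
  drop -5 from [4, -5] -> [4]
  satisfied 2 clause(s); 6 remain; assigned so far: [5]
unit clause [4] forces x4=T; simplify:
  drop -4 from [1, -4] -> [1]
  satisfied 2 clause(s); 4 remain; assigned so far: [4, 5]
unit clause [1] forces x1=T; simplify:
  drop -1 from [-1, 3] -> [3]
  satisfied 2 clause(s); 2 remain; assigned so far: [1, 4, 5]
unit clause [3] forces x3=T; simplify:
  satisfied 2 clause(s); 0 remain; assigned so far: [1, 3, 4, 5]

Answer: 0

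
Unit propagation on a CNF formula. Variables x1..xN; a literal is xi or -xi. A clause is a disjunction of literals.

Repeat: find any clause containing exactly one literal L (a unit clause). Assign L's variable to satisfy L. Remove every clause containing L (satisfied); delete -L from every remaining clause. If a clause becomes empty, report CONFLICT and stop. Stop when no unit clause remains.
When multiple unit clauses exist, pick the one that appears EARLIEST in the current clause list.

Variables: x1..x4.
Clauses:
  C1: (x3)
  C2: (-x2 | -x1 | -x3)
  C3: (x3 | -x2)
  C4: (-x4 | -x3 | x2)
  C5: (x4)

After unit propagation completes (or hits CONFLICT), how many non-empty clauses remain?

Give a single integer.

unit clause [3] forces x3=T; simplify:
  drop -3 from [-2, -1, -3] -> [-2, -1]
  drop -3 from [-4, -3, 2] -> [-4, 2]
  satisfied 2 clause(s); 3 remain; assigned so far: [3]
unit clause [4] forces x4=T; simplify:
  drop -4 from [-4, 2] -> [2]
  satisfied 1 clause(s); 2 remain; assigned so far: [3, 4]
unit clause [2] forces x2=T; simplify:
  drop -2 from [-2, -1] -> [-1]
  satisfied 1 clause(s); 1 remain; assigned so far: [2, 3, 4]
unit clause [-1] forces x1=F; simplify:
  satisfied 1 clause(s); 0 remain; assigned so far: [1, 2, 3, 4]

Answer: 0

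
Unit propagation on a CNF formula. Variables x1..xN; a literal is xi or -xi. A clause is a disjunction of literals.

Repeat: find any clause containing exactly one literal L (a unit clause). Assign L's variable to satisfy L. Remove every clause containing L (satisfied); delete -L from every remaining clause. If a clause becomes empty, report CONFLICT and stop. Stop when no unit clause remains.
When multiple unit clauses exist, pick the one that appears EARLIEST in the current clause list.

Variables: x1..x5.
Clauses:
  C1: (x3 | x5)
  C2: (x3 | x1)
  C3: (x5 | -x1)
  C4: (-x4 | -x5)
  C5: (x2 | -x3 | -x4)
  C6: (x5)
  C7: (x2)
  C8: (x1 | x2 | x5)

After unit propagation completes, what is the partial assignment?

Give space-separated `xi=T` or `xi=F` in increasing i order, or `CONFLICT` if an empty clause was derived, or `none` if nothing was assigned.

Answer: x2=T x4=F x5=T

Derivation:
unit clause [5] forces x5=T; simplify:
  drop -5 from [-4, -5] -> [-4]
  satisfied 4 clause(s); 4 remain; assigned so far: [5]
unit clause [-4] forces x4=F; simplify:
  satisfied 2 clause(s); 2 remain; assigned so far: [4, 5]
unit clause [2] forces x2=T; simplify:
  satisfied 1 clause(s); 1 remain; assigned so far: [2, 4, 5]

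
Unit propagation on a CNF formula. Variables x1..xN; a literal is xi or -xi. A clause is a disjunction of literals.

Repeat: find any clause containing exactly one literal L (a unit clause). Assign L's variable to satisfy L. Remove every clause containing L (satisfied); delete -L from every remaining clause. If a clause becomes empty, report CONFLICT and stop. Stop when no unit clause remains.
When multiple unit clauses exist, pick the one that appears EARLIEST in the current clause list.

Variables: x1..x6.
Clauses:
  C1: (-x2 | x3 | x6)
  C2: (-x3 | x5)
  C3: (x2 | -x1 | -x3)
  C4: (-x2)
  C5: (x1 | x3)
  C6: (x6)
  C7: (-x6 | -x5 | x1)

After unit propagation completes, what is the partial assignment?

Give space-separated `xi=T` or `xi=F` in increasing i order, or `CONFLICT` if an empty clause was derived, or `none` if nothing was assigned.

unit clause [-2] forces x2=F; simplify:
  drop 2 from [2, -1, -3] -> [-1, -3]
  satisfied 2 clause(s); 5 remain; assigned so far: [2]
unit clause [6] forces x6=T; simplify:
  drop -6 from [-6, -5, 1] -> [-5, 1]
  satisfied 1 clause(s); 4 remain; assigned so far: [2, 6]

Answer: x2=F x6=T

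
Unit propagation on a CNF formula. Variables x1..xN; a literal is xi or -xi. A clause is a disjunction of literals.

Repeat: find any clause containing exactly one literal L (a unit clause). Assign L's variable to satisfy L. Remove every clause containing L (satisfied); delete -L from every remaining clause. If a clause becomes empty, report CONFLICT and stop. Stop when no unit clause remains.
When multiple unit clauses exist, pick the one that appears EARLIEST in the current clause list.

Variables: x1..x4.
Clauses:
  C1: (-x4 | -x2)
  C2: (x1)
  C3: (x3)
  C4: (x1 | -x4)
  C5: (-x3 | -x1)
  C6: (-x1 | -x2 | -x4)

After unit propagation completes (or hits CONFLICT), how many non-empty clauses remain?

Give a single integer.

Answer: 2

Derivation:
unit clause [1] forces x1=T; simplify:
  drop -1 from [-3, -1] -> [-3]
  drop -1 from [-1, -2, -4] -> [-2, -4]
  satisfied 2 clause(s); 4 remain; assigned so far: [1]
unit clause [3] forces x3=T; simplify:
  drop -3 from [-3] -> [] (empty!)
  satisfied 1 clause(s); 3 remain; assigned so far: [1, 3]
CONFLICT (empty clause)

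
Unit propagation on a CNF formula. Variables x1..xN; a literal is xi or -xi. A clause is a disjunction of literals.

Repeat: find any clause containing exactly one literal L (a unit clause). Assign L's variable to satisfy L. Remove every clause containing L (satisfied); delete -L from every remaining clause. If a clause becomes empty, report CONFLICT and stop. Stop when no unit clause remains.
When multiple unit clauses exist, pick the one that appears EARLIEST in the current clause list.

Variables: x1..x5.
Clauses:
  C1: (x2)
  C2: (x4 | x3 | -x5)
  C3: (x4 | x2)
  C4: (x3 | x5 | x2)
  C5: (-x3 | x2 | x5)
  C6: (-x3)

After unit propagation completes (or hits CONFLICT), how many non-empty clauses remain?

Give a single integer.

unit clause [2] forces x2=T; simplify:
  satisfied 4 clause(s); 2 remain; assigned so far: [2]
unit clause [-3] forces x3=F; simplify:
  drop 3 from [4, 3, -5] -> [4, -5]
  satisfied 1 clause(s); 1 remain; assigned so far: [2, 3]

Answer: 1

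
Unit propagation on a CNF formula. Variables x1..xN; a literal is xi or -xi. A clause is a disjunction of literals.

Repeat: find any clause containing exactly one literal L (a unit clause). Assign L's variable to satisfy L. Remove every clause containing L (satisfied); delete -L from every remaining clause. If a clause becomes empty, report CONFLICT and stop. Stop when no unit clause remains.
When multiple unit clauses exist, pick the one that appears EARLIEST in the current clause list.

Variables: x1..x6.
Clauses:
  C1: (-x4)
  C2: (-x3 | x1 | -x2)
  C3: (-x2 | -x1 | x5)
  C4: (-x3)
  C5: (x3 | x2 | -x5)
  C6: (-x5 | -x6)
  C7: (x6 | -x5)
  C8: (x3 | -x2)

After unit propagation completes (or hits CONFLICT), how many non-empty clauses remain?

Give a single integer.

unit clause [-4] forces x4=F; simplify:
  satisfied 1 clause(s); 7 remain; assigned so far: [4]
unit clause [-3] forces x3=F; simplify:
  drop 3 from [3, 2, -5] -> [2, -5]
  drop 3 from [3, -2] -> [-2]
  satisfied 2 clause(s); 5 remain; assigned so far: [3, 4]
unit clause [-2] forces x2=F; simplify:
  drop 2 from [2, -5] -> [-5]
  satisfied 2 clause(s); 3 remain; assigned so far: [2, 3, 4]
unit clause [-5] forces x5=F; simplify:
  satisfied 3 clause(s); 0 remain; assigned so far: [2, 3, 4, 5]

Answer: 0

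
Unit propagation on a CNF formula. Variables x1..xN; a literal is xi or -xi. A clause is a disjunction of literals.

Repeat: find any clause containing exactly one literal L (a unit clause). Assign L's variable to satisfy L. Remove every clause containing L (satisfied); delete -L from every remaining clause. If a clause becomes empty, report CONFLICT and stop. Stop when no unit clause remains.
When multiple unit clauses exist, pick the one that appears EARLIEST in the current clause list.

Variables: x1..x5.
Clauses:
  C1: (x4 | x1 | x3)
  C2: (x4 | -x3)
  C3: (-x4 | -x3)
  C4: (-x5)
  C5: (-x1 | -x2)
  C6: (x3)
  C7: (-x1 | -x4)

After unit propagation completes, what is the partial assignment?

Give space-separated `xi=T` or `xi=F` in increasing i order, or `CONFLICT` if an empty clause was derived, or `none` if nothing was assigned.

Answer: CONFLICT

Derivation:
unit clause [-5] forces x5=F; simplify:
  satisfied 1 clause(s); 6 remain; assigned so far: [5]
unit clause [3] forces x3=T; simplify:
  drop -3 from [4, -3] -> [4]
  drop -3 from [-4, -3] -> [-4]
  satisfied 2 clause(s); 4 remain; assigned so far: [3, 5]
unit clause [4] forces x4=T; simplify:
  drop -4 from [-4] -> [] (empty!)
  drop -4 from [-1, -4] -> [-1]
  satisfied 1 clause(s); 3 remain; assigned so far: [3, 4, 5]
CONFLICT (empty clause)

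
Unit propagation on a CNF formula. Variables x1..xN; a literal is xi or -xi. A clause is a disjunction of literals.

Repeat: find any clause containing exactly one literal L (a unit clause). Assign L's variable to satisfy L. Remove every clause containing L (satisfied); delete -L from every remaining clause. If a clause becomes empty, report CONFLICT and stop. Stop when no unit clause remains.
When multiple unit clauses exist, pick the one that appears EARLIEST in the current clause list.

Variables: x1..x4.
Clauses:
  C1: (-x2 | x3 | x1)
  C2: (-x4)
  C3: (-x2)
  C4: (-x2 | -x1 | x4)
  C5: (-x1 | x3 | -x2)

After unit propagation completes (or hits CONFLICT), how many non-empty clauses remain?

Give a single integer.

unit clause [-4] forces x4=F; simplify:
  drop 4 from [-2, -1, 4] -> [-2, -1]
  satisfied 1 clause(s); 4 remain; assigned so far: [4]
unit clause [-2] forces x2=F; simplify:
  satisfied 4 clause(s); 0 remain; assigned so far: [2, 4]

Answer: 0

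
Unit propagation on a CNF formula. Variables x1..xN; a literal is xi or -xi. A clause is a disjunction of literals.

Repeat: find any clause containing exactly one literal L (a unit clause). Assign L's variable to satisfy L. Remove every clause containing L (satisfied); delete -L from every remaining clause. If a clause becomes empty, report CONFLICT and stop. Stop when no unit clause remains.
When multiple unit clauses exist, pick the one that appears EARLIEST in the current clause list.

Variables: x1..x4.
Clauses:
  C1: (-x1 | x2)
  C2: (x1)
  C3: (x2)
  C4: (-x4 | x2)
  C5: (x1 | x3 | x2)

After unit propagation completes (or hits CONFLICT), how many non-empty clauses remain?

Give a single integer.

Answer: 0

Derivation:
unit clause [1] forces x1=T; simplify:
  drop -1 from [-1, 2] -> [2]
  satisfied 2 clause(s); 3 remain; assigned so far: [1]
unit clause [2] forces x2=T; simplify:
  satisfied 3 clause(s); 0 remain; assigned so far: [1, 2]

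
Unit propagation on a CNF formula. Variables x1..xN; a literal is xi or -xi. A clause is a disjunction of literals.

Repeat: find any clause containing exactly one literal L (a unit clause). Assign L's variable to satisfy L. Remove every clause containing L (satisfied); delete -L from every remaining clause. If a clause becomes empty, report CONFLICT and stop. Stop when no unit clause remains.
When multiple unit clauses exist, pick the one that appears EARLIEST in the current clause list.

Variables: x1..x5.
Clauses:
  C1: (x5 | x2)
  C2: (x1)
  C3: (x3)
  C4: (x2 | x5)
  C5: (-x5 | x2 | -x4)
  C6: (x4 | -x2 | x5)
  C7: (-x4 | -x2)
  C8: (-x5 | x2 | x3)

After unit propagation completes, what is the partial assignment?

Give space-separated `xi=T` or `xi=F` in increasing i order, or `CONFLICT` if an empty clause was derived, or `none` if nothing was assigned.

unit clause [1] forces x1=T; simplify:
  satisfied 1 clause(s); 7 remain; assigned so far: [1]
unit clause [3] forces x3=T; simplify:
  satisfied 2 clause(s); 5 remain; assigned so far: [1, 3]

Answer: x1=T x3=T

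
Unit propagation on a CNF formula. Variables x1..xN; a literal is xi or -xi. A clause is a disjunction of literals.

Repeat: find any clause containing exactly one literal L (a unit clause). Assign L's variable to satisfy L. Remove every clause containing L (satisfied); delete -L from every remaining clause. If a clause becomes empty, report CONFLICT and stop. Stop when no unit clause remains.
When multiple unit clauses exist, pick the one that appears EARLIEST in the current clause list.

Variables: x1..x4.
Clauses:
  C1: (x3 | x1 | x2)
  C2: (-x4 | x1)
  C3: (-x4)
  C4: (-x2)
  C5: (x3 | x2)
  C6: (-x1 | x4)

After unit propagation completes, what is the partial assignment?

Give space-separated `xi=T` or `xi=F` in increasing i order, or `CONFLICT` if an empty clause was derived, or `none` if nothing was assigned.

Answer: x1=F x2=F x3=T x4=F

Derivation:
unit clause [-4] forces x4=F; simplify:
  drop 4 from [-1, 4] -> [-1]
  satisfied 2 clause(s); 4 remain; assigned so far: [4]
unit clause [-2] forces x2=F; simplify:
  drop 2 from [3, 1, 2] -> [3, 1]
  drop 2 from [3, 2] -> [3]
  satisfied 1 clause(s); 3 remain; assigned so far: [2, 4]
unit clause [3] forces x3=T; simplify:
  satisfied 2 clause(s); 1 remain; assigned so far: [2, 3, 4]
unit clause [-1] forces x1=F; simplify:
  satisfied 1 clause(s); 0 remain; assigned so far: [1, 2, 3, 4]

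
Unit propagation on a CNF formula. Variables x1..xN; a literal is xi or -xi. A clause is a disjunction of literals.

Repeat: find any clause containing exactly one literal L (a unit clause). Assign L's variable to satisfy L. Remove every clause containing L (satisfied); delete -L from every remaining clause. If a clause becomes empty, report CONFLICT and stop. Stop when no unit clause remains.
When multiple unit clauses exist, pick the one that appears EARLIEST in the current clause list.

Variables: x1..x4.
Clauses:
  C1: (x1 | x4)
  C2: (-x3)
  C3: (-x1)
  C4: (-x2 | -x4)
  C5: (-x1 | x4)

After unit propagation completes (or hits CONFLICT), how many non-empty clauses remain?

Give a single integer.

Answer: 0

Derivation:
unit clause [-3] forces x3=F; simplify:
  satisfied 1 clause(s); 4 remain; assigned so far: [3]
unit clause [-1] forces x1=F; simplify:
  drop 1 from [1, 4] -> [4]
  satisfied 2 clause(s); 2 remain; assigned so far: [1, 3]
unit clause [4] forces x4=T; simplify:
  drop -4 from [-2, -4] -> [-2]
  satisfied 1 clause(s); 1 remain; assigned so far: [1, 3, 4]
unit clause [-2] forces x2=F; simplify:
  satisfied 1 clause(s); 0 remain; assigned so far: [1, 2, 3, 4]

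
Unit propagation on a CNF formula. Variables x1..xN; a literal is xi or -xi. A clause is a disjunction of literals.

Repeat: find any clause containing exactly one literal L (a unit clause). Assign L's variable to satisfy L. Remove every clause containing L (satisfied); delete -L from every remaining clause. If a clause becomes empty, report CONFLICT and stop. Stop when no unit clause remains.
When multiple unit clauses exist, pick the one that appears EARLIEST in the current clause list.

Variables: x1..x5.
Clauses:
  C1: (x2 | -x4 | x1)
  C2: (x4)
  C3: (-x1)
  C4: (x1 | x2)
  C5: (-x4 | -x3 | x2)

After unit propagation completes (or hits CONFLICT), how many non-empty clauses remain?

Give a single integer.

unit clause [4] forces x4=T; simplify:
  drop -4 from [2, -4, 1] -> [2, 1]
  drop -4 from [-4, -3, 2] -> [-3, 2]
  satisfied 1 clause(s); 4 remain; assigned so far: [4]
unit clause [-1] forces x1=F; simplify:
  drop 1 from [2, 1] -> [2]
  drop 1 from [1, 2] -> [2]
  satisfied 1 clause(s); 3 remain; assigned so far: [1, 4]
unit clause [2] forces x2=T; simplify:
  satisfied 3 clause(s); 0 remain; assigned so far: [1, 2, 4]

Answer: 0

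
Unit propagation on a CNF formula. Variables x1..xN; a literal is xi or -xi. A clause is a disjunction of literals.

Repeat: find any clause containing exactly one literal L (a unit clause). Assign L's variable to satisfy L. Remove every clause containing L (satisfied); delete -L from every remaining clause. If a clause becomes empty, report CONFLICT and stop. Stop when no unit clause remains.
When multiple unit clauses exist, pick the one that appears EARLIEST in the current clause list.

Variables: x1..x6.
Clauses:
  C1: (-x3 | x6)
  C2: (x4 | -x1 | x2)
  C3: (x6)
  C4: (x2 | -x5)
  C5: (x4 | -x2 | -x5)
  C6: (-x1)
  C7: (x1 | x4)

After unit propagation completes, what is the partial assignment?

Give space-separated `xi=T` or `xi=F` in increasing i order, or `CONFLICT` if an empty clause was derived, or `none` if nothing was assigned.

Answer: x1=F x4=T x6=T

Derivation:
unit clause [6] forces x6=T; simplify:
  satisfied 2 clause(s); 5 remain; assigned so far: [6]
unit clause [-1] forces x1=F; simplify:
  drop 1 from [1, 4] -> [4]
  satisfied 2 clause(s); 3 remain; assigned so far: [1, 6]
unit clause [4] forces x4=T; simplify:
  satisfied 2 clause(s); 1 remain; assigned so far: [1, 4, 6]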